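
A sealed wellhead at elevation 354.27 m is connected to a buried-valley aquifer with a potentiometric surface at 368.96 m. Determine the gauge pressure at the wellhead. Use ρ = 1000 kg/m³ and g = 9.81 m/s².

P ≈ 144 kPa

Head above the cap: Δh = 368.96 − 354.27 = 14.69 m.
P = ρgΔh = 1000 × 9.81 × 14.69 = 144109 Pa ≈ 144 kPa.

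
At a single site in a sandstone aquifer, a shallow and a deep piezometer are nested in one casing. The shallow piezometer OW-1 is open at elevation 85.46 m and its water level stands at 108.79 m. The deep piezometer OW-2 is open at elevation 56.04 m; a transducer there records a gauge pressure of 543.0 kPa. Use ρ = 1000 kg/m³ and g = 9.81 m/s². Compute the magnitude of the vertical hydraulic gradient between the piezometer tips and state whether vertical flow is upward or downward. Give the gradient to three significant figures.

|i_v| ≈ 0.0884; vertical flow is upward

Total head at OW-1: h = 108.79 m (water level in the standpipe).
Pressure head at OW-2: ψ = P/(ρg) = 543.0×1000 / (1000 × 9.81) = 55.35 m.
Total head at OW-2: h = z + ψ = 56.04 + 55.35 = 111.39 m.
Δh = h(OW-1) − h(OW-2) = 108.79 − 111.39 = -2.60 m.
Vertical separation Δz = 85.46 − 56.04 = 29.42 m.
|i_v| = |Δh| / Δz = 2.60 / 29.42 = 0.0884.
Head is higher in the deep piezometer, so vertical flow is upward (discharge condition).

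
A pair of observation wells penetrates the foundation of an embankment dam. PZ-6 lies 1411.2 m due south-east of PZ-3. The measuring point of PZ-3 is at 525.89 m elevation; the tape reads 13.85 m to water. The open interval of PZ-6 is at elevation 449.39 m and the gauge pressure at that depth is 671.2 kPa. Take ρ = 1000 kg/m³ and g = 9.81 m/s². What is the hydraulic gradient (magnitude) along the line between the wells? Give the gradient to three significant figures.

i ≈ 0.00409

Total head at PZ-3: h = 525.89 − 13.85 = 512.04 m.
Pressure head at PZ-6: ψ = P/(ρg) = 671.2×1000 / (1000 × 9.81) = 68.42 m.
Total head at PZ-6: h = z + ψ = 449.39 + 68.42 = 517.81 m.
Head difference: h(PZ-3) − h(PZ-6) = 512.04 − 517.81 = -5.77 m.
Hydraulic gradient: i = |Δh| / L = 5.77 / 1411.2 = 0.00409.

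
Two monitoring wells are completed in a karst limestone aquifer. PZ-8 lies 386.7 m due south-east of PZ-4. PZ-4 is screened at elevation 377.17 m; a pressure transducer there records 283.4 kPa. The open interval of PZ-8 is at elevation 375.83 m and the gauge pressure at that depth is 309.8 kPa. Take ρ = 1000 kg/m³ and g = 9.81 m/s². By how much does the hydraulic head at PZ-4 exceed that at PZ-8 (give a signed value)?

Pressure head at PZ-4: ψ = P/(ρg) = 283.4×1000 / (1000 × 9.81) = 28.89 m.
Total head at PZ-4: h = z + ψ = 377.17 + 28.89 = 406.06 m.
Pressure head at PZ-8: ψ = P/(ρg) = 309.8×1000 / (1000 × 9.81) = 31.58 m.
Total head at PZ-8: h = z + ψ = 375.83 + 31.58 = 407.41 m.
Head difference: h(PZ-4) − h(PZ-8) = 406.06 − 407.41 = -1.35 m.

Δh ≈ -1.35 m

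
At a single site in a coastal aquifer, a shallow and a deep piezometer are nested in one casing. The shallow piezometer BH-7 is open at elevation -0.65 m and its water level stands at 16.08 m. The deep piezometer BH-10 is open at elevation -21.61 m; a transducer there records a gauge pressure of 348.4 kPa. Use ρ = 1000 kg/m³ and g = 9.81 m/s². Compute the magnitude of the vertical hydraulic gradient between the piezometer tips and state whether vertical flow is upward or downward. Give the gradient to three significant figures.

|i_v| ≈ 0.104; vertical flow is downward

Total head at BH-7: h = 16.08 m (water level in the standpipe).
Pressure head at BH-10: ψ = P/(ρg) = 348.4×1000 / (1000 × 9.81) = 35.51 m.
Total head at BH-10: h = z + ψ = -21.61 + 35.51 = 13.90 m.
Δh = h(BH-7) − h(BH-10) = 16.08 − 13.90 = 2.18 m.
Vertical separation Δz = -0.65 − (-21.61) = 20.96 m.
|i_v| = |Δh| / Δz = 2.18 / 20.96 = 0.104.
Head is higher in the shallow piezometer, so vertical flow is downward (recharge condition).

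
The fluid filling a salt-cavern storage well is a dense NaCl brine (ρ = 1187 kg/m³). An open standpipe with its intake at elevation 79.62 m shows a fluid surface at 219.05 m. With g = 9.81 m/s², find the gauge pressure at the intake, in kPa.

P ≈ 1620 kPa

Pressure head ψ = h − z = 219.05 − 79.62 = 139.43 m.
P = ρgψ = 1187 × 9.81 × 139.43 = 1623588 Pa ≈ 1620 kPa.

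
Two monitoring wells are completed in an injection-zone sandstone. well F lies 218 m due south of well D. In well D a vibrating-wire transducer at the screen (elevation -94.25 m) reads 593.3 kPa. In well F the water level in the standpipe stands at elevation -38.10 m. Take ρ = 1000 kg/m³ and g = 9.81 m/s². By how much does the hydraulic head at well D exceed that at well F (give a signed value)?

Pressure head at well D: ψ = P/(ρg) = 593.3×1000 / (1000 × 9.81) = 60.48 m.
Total head at well D: h = z + ψ = -94.25 + 60.48 = -33.77 m.
Total head at well F: h = -38.10 m (water level in the piezometer is the total head).
Head difference: h(well D) − h(well F) = -33.77 − (-38.10) = 4.33 m.

Δh ≈ 4.33 m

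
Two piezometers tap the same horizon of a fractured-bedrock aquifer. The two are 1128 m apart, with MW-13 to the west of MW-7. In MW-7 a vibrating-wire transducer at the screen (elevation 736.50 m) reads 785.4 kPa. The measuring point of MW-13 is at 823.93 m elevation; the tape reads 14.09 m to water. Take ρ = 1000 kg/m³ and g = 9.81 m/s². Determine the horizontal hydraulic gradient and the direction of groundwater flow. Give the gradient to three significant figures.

i ≈ 0.00596; groundwater flows toward the west

Pressure head at MW-7: ψ = P/(ρg) = 785.4×1000 / (1000 × 9.81) = 80.06 m.
Total head at MW-7: h = z + ψ = 736.50 + 80.06 = 816.56 m.
Total head at MW-13: h = 823.93 − 14.09 = 809.84 m.
Head difference: h(MW-7) − h(MW-13) = 816.56 − 809.84 = 6.72 m.
Hydraulic gradient: i = |Δh| / L = 6.72 / 1128 = 0.00596.
Flow is from higher to lower head: from MW-7 toward MW-13, i.e. toward the west.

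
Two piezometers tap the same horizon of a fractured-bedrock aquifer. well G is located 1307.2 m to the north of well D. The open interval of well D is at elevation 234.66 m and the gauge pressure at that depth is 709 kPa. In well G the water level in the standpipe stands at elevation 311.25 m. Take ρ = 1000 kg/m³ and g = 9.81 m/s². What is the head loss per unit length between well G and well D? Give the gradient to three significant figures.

i ≈ 0.00330 m/m

Pressure head at well D: ψ = P/(ρg) = 709×1000 / (1000 × 9.81) = 72.27 m.
Total head at well D: h = z + ψ = 234.66 + 72.27 = 306.93 m.
Total head at well G: h = 311.25 m (water level in the piezometer is the total head).
Head difference: h(well D) − h(well G) = 306.93 − 311.25 = -4.32 m.
Hydraulic gradient: i = |Δh| / L = 4.32 / 1307.2 = 0.00330.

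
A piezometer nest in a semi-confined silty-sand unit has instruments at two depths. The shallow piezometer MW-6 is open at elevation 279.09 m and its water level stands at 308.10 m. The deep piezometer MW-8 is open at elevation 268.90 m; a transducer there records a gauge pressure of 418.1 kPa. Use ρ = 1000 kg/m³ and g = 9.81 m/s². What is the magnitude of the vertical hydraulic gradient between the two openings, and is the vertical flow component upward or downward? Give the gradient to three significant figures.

Total head at MW-6: h = 308.10 m (water level in the standpipe).
Pressure head at MW-8: ψ = P/(ρg) = 418.1×1000 / (1000 × 9.81) = 42.62 m.
Total head at MW-8: h = z + ψ = 268.90 + 42.62 = 311.52 m.
Δh = h(MW-6) − h(MW-8) = 308.10 − 311.52 = -3.42 m.
Vertical separation Δz = 279.09 − 268.90 = 10.19 m.
|i_v| = |Δh| / Δz = 3.42 / 10.19 = 0.336.
Head is higher in the deep piezometer, so vertical flow is upward (discharge condition).

|i_v| ≈ 0.336; vertical flow is upward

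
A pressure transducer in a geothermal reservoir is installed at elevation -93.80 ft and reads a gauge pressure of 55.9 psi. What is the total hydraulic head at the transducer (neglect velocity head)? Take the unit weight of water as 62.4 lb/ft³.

ψ = 144·P/γ = 144 × 55.9 / 62.4 = 129.00 ft.
h = z + ψ = -93.80 + 129.00 = 35.20 ft.

h ≈ 35.20 ft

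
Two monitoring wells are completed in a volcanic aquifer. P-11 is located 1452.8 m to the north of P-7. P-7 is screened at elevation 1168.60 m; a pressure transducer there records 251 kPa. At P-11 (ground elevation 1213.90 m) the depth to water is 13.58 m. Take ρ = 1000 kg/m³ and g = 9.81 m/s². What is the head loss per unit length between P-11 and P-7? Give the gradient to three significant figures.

Pressure head at P-7: ψ = P/(ρg) = 251×1000 / (1000 × 9.81) = 25.59 m.
Total head at P-7: h = z + ψ = 1168.60 + 25.59 = 1194.19 m.
Total head at P-11: h = 1213.90 − 13.58 = 1200.32 m.
Head difference: h(P-7) − h(P-11) = 1194.19 − 1200.32 = -6.13 m.
Hydraulic gradient: i = |Δh| / L = 6.13 / 1452.8 = 0.00422.

i ≈ 0.00422 m/m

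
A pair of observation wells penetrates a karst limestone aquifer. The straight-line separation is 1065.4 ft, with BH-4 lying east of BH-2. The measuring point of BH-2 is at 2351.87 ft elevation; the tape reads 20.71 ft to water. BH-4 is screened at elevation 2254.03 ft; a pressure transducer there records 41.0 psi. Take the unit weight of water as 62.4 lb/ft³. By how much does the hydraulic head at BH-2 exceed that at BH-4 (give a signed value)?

Total head at BH-2: h = 2351.87 − 20.71 = 2331.16 ft.
Pressure head at BH-4: ψ = 144·P/γ = 144 × 41.0 / 62.4 = 94.62 ft.
Total head at BH-4: h = z + ψ = 2254.03 + 94.62 = 2348.65 ft.
Head difference: h(BH-2) − h(BH-4) = 2331.16 − 2348.65 = -17.49 ft.

Δh ≈ -17.49 ft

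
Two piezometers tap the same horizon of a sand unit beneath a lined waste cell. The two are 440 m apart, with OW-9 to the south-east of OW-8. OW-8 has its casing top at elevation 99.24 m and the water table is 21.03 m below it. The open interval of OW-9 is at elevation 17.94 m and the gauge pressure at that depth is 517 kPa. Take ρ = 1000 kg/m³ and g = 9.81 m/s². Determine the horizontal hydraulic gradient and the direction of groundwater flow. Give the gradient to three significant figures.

i ≈ 0.0172; groundwater flows toward the south-east

Total head at OW-8: h = 99.24 − 21.03 = 78.21 m.
Pressure head at OW-9: ψ = P/(ρg) = 517×1000 / (1000 × 9.81) = 52.70 m.
Total head at OW-9: h = z + ψ = 17.94 + 52.70 = 70.64 m.
Head difference: h(OW-8) − h(OW-9) = 78.21 − 70.64 = 7.57 m.
Hydraulic gradient: i = |Δh| / L = 7.57 / 440 = 0.0172.
Flow is from higher to lower head: from OW-8 toward OW-9, i.e. toward the south-east.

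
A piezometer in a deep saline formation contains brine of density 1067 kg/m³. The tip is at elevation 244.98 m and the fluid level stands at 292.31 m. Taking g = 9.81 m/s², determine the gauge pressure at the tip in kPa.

Pressure head ψ = h − z = 292.31 − 244.98 = 47.33 m.
P = ρgψ = 1067 × 9.81 × 47.33 = 495416 Pa ≈ 495 kPa.

P ≈ 495 kPa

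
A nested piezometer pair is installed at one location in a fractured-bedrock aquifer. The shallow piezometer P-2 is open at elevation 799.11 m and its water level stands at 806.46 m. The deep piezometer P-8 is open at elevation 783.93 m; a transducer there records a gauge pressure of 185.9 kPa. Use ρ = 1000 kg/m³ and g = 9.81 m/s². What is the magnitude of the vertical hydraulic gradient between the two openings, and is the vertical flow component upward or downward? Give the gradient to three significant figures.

|i_v| ≈ 0.236; vertical flow is downward

Total head at P-2: h = 806.46 m (water level in the standpipe).
Pressure head at P-8: ψ = P/(ρg) = 185.9×1000 / (1000 × 9.81) = 18.95 m.
Total head at P-8: h = z + ψ = 783.93 + 18.95 = 802.88 m.
Δh = h(P-2) − h(P-8) = 806.46 − 802.88 = 3.58 m.
Vertical separation Δz = 799.11 − 783.93 = 15.18 m.
|i_v| = |Δh| / Δz = 3.58 / 15.18 = 0.236.
Head is higher in the shallow piezometer, so vertical flow is downward (recharge condition).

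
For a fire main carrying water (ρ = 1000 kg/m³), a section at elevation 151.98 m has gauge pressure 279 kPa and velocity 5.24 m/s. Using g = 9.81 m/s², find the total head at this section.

Pressure head ψ = P/(ρg) = 279×1000 / (1000 × 9.81) = 28.44 m.
Velocity head = v²/(2g) = 5.24² / (2 × 9.81) = 1.399 m.
h = z + ψ + v²/(2g) = 151.98 + 28.44 + 1.399 = 181.82 m.

h ≈ 181.82 m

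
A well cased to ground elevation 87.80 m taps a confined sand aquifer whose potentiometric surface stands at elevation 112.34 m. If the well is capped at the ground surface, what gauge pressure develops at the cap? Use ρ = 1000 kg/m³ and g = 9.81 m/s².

P ≈ 241 kPa

Head above the cap: Δh = 112.34 − 87.80 = 24.54 m.
P = ρgΔh = 1000 × 9.81 × 24.54 = 240737 Pa ≈ 241 kPa.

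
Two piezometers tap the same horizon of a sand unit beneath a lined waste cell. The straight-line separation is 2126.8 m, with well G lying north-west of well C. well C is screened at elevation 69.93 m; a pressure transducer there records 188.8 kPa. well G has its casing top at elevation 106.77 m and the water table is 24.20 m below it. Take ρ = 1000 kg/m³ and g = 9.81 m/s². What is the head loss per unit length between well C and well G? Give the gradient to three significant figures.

Pressure head at well C: ψ = P/(ρg) = 188.8×1000 / (1000 × 9.81) = 19.25 m.
Total head at well C: h = z + ψ = 69.93 + 19.25 = 89.18 m.
Total head at well G: h = 106.77 − 24.20 = 82.57 m.
Head difference: h(well C) − h(well G) = 89.18 − 82.57 = 6.61 m.
Hydraulic gradient: i = |Δh| / L = 6.61 / 2126.8 = 0.00311.

i ≈ 0.00311 m/m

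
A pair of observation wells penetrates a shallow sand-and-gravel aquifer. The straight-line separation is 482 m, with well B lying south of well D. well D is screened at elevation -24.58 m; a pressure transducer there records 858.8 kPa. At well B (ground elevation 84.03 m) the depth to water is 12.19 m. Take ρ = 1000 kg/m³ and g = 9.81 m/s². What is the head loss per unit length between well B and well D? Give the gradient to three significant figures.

Pressure head at well D: ψ = P/(ρg) = 858.8×1000 / (1000 × 9.81) = 87.54 m.
Total head at well D: h = z + ψ = -24.58 + 87.54 = 62.96 m.
Total head at well B: h = 84.03 − 12.19 = 71.84 m.
Head difference: h(well D) − h(well B) = 62.96 − 71.84 = -8.88 m.
Hydraulic gradient: i = |Δh| / L = 8.88 / 482 = 0.0184.

i ≈ 0.0184 m/m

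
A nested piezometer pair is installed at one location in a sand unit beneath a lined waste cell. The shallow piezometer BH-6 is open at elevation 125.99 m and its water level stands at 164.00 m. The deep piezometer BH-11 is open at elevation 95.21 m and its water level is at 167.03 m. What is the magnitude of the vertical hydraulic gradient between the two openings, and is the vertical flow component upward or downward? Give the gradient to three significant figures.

Total head at BH-6: h = 164.00 m (water level in the standpipe).
Total head at BH-11: h = 167.03 m.
Δh = h(BH-6) − h(BH-11) = 164.00 − 167.03 = -3.03 m.
Vertical separation Δz = 125.99 − 95.21 = 30.78 m.
|i_v| = |Δh| / Δz = 3.03 / 30.78 = 0.0984.
Head is higher in the deep piezometer, so vertical flow is upward (discharge condition).

|i_v| ≈ 0.0984; vertical flow is upward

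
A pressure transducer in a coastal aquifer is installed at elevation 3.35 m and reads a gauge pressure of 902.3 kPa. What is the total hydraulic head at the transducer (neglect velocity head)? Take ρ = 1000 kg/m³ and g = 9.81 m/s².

ψ = P/(ρg) = 902.3×1000 / (1000 × 9.81) = 91.98 m.
h = z + ψ = 3.35 + 91.98 = 95.33 m.

h ≈ 95.33 m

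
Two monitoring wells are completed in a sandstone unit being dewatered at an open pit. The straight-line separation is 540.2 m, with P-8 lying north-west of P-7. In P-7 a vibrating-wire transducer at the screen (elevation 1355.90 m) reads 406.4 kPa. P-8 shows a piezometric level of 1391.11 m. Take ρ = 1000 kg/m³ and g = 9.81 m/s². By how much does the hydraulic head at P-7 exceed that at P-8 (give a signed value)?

Pressure head at P-7: ψ = P/(ρg) = 406.4×1000 / (1000 × 9.81) = 41.43 m.
Total head at P-7: h = z + ψ = 1355.90 + 41.43 = 1397.33 m.
Total head at P-8: h = 1391.11 m (water level in the piezometer is the total head).
Head difference: h(P-7) − h(P-8) = 1397.33 − 1391.11 = 6.22 m.

Δh ≈ 6.22 m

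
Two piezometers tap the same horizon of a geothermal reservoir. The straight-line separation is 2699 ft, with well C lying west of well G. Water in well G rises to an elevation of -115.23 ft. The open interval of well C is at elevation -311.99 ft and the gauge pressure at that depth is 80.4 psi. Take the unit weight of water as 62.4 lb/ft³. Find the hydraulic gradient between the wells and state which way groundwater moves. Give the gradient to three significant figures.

i ≈ 0.00416; groundwater flows toward the west

Total head at well G: h = -115.23 ft (water level in the piezometer is the total head).
Pressure head at well C: ψ = 144·P/γ = 144 × 80.4 / 62.4 = 185.54 ft.
Total head at well C: h = z + ψ = -311.99 + 185.54 = -126.45 ft.
Head difference: h(well G) − h(well C) = -115.23 − (-126.45) = 11.22 ft.
Hydraulic gradient: i = |Δh| / L = 11.22 / 2699 = 0.00416.
Flow is from higher to lower head: from well G toward well C, i.e. toward the west.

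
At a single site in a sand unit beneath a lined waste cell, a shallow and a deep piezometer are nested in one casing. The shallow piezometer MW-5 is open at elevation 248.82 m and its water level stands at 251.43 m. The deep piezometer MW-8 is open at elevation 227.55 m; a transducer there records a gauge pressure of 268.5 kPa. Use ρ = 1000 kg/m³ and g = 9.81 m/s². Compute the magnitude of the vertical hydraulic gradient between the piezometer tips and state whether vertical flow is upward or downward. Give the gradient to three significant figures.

|i_v| ≈ 0.164; vertical flow is upward

Total head at MW-5: h = 251.43 m (water level in the standpipe).
Pressure head at MW-8: ψ = P/(ρg) = 268.5×1000 / (1000 × 9.81) = 27.37 m.
Total head at MW-8: h = z + ψ = 227.55 + 27.37 = 254.92 m.
Δh = h(MW-5) − h(MW-8) = 251.43 − 254.92 = -3.49 m.
Vertical separation Δz = 248.82 − 227.55 = 21.27 m.
|i_v| = |Δh| / Δz = 3.49 / 21.27 = 0.164.
Head is higher in the deep piezometer, so vertical flow is upward (discharge condition).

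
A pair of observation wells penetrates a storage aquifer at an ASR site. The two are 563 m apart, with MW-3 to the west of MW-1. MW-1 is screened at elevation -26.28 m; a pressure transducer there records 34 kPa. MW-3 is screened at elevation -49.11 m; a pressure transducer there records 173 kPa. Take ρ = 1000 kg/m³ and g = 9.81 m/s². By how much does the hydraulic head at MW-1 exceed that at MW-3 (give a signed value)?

Pressure head at MW-1: ψ = P/(ρg) = 34×1000 / (1000 × 9.81) = 3.47 m.
Total head at MW-1: h = z + ψ = -26.28 + 3.47 = -22.81 m.
Pressure head at MW-3: ψ = P/(ρg) = 173×1000 / (1000 × 9.81) = 17.64 m.
Total head at MW-3: h = z + ψ = -49.11 + 17.64 = -31.47 m.
Head difference: h(MW-1) − h(MW-3) = -22.81 − (-31.47) = 8.66 m.

Δh ≈ 8.66 m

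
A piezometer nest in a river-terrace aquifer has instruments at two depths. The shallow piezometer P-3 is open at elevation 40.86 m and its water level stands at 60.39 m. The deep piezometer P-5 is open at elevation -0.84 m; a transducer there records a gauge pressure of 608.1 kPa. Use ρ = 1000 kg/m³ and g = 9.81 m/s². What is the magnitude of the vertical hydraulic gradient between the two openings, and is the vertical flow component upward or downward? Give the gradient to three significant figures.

Total head at P-3: h = 60.39 m (water level in the standpipe).
Pressure head at P-5: ψ = P/(ρg) = 608.1×1000 / (1000 × 9.81) = 61.99 m.
Total head at P-5: h = z + ψ = -0.84 + 61.99 = 61.15 m.
Δh = h(P-3) − h(P-5) = 60.39 − 61.15 = -0.76 m.
Vertical separation Δz = 40.86 − (-0.84) = 41.70 m.
|i_v| = |Δh| / Δz = 0.76 / 41.70 = 0.0182.
Head is higher in the deep piezometer, so vertical flow is upward (discharge condition).

|i_v| ≈ 0.0182; vertical flow is upward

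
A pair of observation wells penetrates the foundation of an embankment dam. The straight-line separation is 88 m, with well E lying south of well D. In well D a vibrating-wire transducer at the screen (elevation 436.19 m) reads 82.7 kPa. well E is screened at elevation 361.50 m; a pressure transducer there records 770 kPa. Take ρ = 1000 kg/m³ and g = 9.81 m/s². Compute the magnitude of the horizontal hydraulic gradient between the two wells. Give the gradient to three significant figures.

i ≈ 0.0526

Pressure head at well D: ψ = P/(ρg) = 82.7×1000 / (1000 × 9.81) = 8.43 m.
Total head at well D: h = z + ψ = 436.19 + 8.43 = 444.62 m.
Pressure head at well E: ψ = P/(ρg) = 770×1000 / (1000 × 9.81) = 78.49 m.
Total head at well E: h = z + ψ = 361.50 + 78.49 = 439.99 m.
Head difference: h(well D) − h(well E) = 444.62 − 439.99 = 4.63 m.
Hydraulic gradient: i = |Δh| / L = 4.63 / 88 = 0.0526.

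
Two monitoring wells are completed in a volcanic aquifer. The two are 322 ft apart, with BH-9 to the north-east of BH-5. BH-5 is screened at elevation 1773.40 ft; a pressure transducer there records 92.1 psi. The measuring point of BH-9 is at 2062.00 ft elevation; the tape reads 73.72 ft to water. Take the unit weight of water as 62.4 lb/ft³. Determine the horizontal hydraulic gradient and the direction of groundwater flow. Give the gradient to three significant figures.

i ≈ 0.00727; groundwater flows toward the south-west

Pressure head at BH-5: ψ = 144·P/γ = 144 × 92.1 / 62.4 = 212.54 ft.
Total head at BH-5: h = z + ψ = 1773.40 + 212.54 = 1985.94 ft.
Total head at BH-9: h = 2062.00 − 73.72 = 1988.28 ft.
Head difference: h(BH-5) − h(BH-9) = 1985.94 − 1988.28 = -2.34 ft.
Hydraulic gradient: i = |Δh| / L = 2.34 / 322 = 0.00727.
Flow is from higher to lower head: from BH-9 toward BH-5, i.e. toward the south-west.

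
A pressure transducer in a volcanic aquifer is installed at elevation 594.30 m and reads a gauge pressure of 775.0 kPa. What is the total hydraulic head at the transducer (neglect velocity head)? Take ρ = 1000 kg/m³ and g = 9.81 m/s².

ψ = P/(ρg) = 775.0×1000 / (1000 × 9.81) = 79.00 m.
h = z + ψ = 594.30 + 79.00 = 673.30 m.

h ≈ 673.30 m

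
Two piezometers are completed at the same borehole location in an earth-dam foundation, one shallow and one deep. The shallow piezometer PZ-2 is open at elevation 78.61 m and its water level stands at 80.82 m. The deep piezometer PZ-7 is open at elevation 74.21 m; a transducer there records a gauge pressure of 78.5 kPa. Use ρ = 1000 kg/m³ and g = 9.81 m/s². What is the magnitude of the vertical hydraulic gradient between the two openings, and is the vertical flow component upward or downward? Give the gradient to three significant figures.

|i_v| ≈ 0.316; vertical flow is upward

Total head at PZ-2: h = 80.82 m (water level in the standpipe).
Pressure head at PZ-7: ψ = P/(ρg) = 78.5×1000 / (1000 × 9.81) = 8.00 m.
Total head at PZ-7: h = z + ψ = 74.21 + 8.00 = 82.21 m.
Δh = h(PZ-2) − h(PZ-7) = 80.82 − 82.21 = -1.39 m.
Vertical separation Δz = 78.61 − 74.21 = 4.40 m.
|i_v| = |Δh| / Δz = 1.39 / 4.40 = 0.316.
Head is higher in the deep piezometer, so vertical flow is upward (discharge condition).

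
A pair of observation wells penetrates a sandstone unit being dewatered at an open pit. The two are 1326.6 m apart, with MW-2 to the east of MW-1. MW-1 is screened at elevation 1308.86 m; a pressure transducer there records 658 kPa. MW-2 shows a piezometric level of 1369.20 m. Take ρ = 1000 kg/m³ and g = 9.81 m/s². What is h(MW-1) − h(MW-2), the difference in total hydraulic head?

Δh ≈ 6.73 m

Pressure head at MW-1: ψ = P/(ρg) = 658×1000 / (1000 × 9.81) = 67.07 m.
Total head at MW-1: h = z + ψ = 1308.86 + 67.07 = 1375.93 m.
Total head at MW-2: h = 1369.20 m (water level in the piezometer is the total head).
Head difference: h(MW-1) − h(MW-2) = 1375.93 − 1369.20 = 6.73 m.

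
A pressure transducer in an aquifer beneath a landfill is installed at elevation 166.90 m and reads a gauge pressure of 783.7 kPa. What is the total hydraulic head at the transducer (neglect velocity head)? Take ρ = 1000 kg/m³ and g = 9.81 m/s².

ψ = P/(ρg) = 783.7×1000 / (1000 × 9.81) = 79.89 m.
h = z + ψ = 166.90 + 79.89 = 246.79 m.

h ≈ 246.79 m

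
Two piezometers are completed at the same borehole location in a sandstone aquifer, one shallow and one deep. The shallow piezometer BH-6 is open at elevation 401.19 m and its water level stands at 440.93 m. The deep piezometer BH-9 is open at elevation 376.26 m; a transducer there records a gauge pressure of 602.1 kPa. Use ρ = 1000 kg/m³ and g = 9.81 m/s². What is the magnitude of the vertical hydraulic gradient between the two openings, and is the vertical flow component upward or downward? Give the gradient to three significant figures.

|i_v| ≈ 0.132; vertical flow is downward

Total head at BH-6: h = 440.93 m (water level in the standpipe).
Pressure head at BH-9: ψ = P/(ρg) = 602.1×1000 / (1000 × 9.81) = 61.38 m.
Total head at BH-9: h = z + ψ = 376.26 + 61.38 = 437.64 m.
Δh = h(BH-6) − h(BH-9) = 440.93 − 437.64 = 3.29 m.
Vertical separation Δz = 401.19 − 376.26 = 24.93 m.
|i_v| = |Δh| / Δz = 3.29 / 24.93 = 0.132.
Head is higher in the shallow piezometer, so vertical flow is downward (recharge condition).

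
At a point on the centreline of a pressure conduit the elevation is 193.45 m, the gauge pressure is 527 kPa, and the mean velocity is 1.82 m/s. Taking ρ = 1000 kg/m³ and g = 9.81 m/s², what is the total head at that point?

Pressure head ψ = P/(ρg) = 527×1000 / (1000 × 9.81) = 53.72 m.
Velocity head = v²/(2g) = 1.82² / (2 × 9.81) = 0.169 m.
h = z + ψ + v²/(2g) = 193.45 + 53.72 + 0.169 = 247.34 m.

h ≈ 247.34 m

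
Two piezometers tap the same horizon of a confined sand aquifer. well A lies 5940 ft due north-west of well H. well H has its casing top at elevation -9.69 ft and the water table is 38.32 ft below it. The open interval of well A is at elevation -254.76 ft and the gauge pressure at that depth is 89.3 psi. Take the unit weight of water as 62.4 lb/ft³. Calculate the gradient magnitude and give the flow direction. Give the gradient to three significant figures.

Total head at well H: h = -9.69 − 38.32 = -48.01 ft.
Pressure head at well A: ψ = 144·P/γ = 144 × 89.3 / 62.4 = 206.08 ft.
Total head at well A: h = z + ψ = -254.76 + 206.08 = -48.68 ft.
Head difference: h(well H) − h(well A) = -48.01 − (-48.68) = 0.67 ft.
Hydraulic gradient: i = |Δh| / L = 0.67 / 5940 = 0.000113.
Flow is from higher to lower head: from well H toward well A, i.e. toward the north-west.

i ≈ 0.000113; groundwater flows toward the north-west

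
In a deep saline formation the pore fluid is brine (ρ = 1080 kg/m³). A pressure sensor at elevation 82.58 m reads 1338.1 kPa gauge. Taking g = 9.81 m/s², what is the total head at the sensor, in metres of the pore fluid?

h ≈ 208.88 m

ψ = P/(ρg) = 1338.1×1000 / (1080 × 9.81) = 126.30 m.
h = z + ψ = 82.58 + 126.30 = 208.88 m.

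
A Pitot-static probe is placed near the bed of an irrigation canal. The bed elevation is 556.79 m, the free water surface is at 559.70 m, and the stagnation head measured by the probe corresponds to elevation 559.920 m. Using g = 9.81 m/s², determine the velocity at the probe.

v ≈ 2.08 m/s

Near the bed, under hydrostatic conditions, the piezometric head (z + ψ) equals the free-surface elevation, 559.70 m.
Velocity head = total − piezometric = 559.920 − 559.70 = 0.220 m.
v = √(2g·h_v) = √(2 × 9.81 × 0.220) = 2.08 m/s.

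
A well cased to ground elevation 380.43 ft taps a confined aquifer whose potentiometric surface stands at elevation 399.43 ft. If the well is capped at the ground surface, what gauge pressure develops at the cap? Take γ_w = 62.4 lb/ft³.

P ≈ 8.23 psi

Head above the cap: Δh = 399.43 − 380.43 = 19.00 ft.
P = γΔh/144 = 62.4 × 19.00 / 144 = 8.23 psi.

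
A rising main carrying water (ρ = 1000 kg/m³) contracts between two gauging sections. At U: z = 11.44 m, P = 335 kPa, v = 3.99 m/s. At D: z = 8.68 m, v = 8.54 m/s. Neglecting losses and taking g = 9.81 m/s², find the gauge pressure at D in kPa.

Pressure head at U: ψ₁ = P₁/(ρg) = 335×1000 / (1000 × 9.81) = 34.15 m.
Velocity heads: v₁²/2g = 3.99²/19.62 = 0.811 m; v₂²/2g = 8.54²/19.62 = 3.717 m.
Total head H = z₁ + ψ₁ + v₁²/2g = 11.44 + 34.15 + 0.811 = 46.40 m.
ψ₂ = H − z₂ − v₂²/2g = 46.40 − 8.68 − 3.717 = 34.00 m.
P₂ = ρgψ₂ = 1000 × 9.81 × 34.00 ≈ 334 kPa.

P₂ ≈ 334 kPa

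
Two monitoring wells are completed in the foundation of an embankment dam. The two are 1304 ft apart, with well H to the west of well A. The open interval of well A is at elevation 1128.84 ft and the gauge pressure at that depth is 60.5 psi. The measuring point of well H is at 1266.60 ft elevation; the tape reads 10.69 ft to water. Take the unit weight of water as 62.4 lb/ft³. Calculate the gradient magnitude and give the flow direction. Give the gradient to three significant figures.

Pressure head at well A: ψ = 144·P/γ = 144 × 60.5 / 62.4 = 139.62 ft.
Total head at well A: h = z + ψ = 1128.84 + 139.62 = 1268.46 ft.
Total head at well H: h = 1266.60 − 10.69 = 1255.91 ft.
Head difference: h(well A) − h(well H) = 1268.46 − 1255.91 = 12.55 ft.
Hydraulic gradient: i = |Δh| / L = 12.55 / 1304 = 0.00962.
Flow is from higher to lower head: from well A toward well H, i.e. toward the west.

i ≈ 0.00962; groundwater flows toward the west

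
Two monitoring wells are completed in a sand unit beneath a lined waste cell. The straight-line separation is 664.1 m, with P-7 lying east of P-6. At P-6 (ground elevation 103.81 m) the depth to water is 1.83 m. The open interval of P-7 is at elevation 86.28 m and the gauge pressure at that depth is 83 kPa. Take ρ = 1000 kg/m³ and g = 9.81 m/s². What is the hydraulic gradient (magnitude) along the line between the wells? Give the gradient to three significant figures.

i ≈ 0.0109

Total head at P-6: h = 103.81 − 1.83 = 101.98 m.
Pressure head at P-7: ψ = P/(ρg) = 83×1000 / (1000 × 9.81) = 8.46 m.
Total head at P-7: h = z + ψ = 86.28 + 8.46 = 94.74 m.
Head difference: h(P-6) − h(P-7) = 101.98 − 94.74 = 7.24 m.
Hydraulic gradient: i = |Δh| / L = 7.24 / 664.1 = 0.0109.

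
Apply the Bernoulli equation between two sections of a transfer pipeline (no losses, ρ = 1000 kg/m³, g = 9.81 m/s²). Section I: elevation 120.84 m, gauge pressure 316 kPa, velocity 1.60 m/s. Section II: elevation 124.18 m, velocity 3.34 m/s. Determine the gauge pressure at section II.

P₂ ≈ 279 kPa

Pressure head at I: ψ₁ = P₁/(ρg) = 316×1000 / (1000 × 9.81) = 32.21 m.
Velocity heads: v₁²/2g = 1.60²/19.62 = 0.130 m; v₂²/2g = 3.34²/19.62 = 0.569 m.
Total head H = z₁ + ψ₁ + v₁²/2g = 120.84 + 32.21 + 0.130 = 153.18 m.
ψ₂ = H − z₂ − v₂²/2g = 153.18 − 124.18 − 0.569 = 28.43 m.
P₂ = ρgψ₂ = 1000 × 9.81 × 28.43 ≈ 279 kPa.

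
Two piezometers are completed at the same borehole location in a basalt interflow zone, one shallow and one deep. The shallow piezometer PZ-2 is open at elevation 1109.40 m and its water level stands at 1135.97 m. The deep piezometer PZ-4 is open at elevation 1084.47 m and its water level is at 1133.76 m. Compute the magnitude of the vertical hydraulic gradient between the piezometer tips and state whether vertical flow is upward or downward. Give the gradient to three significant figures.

|i_v| ≈ 0.0886; vertical flow is downward

Total head at PZ-2: h = 1135.97 m (water level in the standpipe).
Total head at PZ-4: h = 1133.76 m.
Δh = h(PZ-2) − h(PZ-4) = 1135.97 − 1133.76 = 2.21 m.
Vertical separation Δz = 1109.40 − 1084.47 = 24.93 m.
|i_v| = |Δh| / Δz = 2.21 / 24.93 = 0.0886.
Head is higher in the shallow piezometer, so vertical flow is downward (recharge condition).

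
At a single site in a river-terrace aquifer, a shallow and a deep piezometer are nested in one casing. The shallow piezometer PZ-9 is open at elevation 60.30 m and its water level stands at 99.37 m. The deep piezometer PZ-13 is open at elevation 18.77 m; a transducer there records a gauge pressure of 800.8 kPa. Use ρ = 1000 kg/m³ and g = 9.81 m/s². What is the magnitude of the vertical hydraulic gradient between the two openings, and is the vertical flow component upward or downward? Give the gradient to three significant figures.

|i_v| ≈ 0.0248; vertical flow is upward

Total head at PZ-9: h = 99.37 m (water level in the standpipe).
Pressure head at PZ-13: ψ = P/(ρg) = 800.8×1000 / (1000 × 9.81) = 81.63 m.
Total head at PZ-13: h = z + ψ = 18.77 + 81.63 = 100.40 m.
Δh = h(PZ-9) − h(PZ-13) = 99.37 − 100.40 = -1.03 m.
Vertical separation Δz = 60.30 − 18.77 = 41.53 m.
|i_v| = |Δh| / Δz = 1.03 / 41.53 = 0.0248.
Head is higher in the deep piezometer, so vertical flow is upward (discharge condition).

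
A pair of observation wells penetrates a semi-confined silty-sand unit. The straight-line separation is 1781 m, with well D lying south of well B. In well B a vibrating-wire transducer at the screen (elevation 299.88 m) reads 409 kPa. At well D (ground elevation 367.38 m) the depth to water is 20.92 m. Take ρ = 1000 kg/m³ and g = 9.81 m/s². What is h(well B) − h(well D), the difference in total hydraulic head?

Pressure head at well B: ψ = P/(ρg) = 409×1000 / (1000 × 9.81) = 41.69 m.
Total head at well B: h = z + ψ = 299.88 + 41.69 = 341.57 m.
Total head at well D: h = 367.38 − 20.92 = 346.46 m.
Head difference: h(well B) − h(well D) = 341.57 − 346.46 = -4.89 m.

Δh ≈ -4.89 m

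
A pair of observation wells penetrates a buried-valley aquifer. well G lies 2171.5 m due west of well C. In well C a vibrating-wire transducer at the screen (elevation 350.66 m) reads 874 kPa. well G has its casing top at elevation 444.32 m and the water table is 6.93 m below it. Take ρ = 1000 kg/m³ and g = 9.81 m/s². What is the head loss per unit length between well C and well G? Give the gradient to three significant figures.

i ≈ 0.00109 m/m

Pressure head at well C: ψ = P/(ρg) = 874×1000 / (1000 × 9.81) = 89.09 m.
Total head at well C: h = z + ψ = 350.66 + 89.09 = 439.75 m.
Total head at well G: h = 444.32 − 6.93 = 437.39 m.
Head difference: h(well C) − h(well G) = 439.75 − 437.39 = 2.36 m.
Hydraulic gradient: i = |Δh| / L = 2.36 / 2171.5 = 0.00109.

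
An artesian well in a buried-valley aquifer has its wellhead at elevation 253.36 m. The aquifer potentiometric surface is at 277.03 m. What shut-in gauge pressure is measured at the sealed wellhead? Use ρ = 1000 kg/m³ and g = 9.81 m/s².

P ≈ 232 kPa

Head above the cap: Δh = 277.03 − 253.36 = 23.67 m.
P = ρgΔh = 1000 × 9.81 × 23.67 = 232203 Pa ≈ 232 kPa.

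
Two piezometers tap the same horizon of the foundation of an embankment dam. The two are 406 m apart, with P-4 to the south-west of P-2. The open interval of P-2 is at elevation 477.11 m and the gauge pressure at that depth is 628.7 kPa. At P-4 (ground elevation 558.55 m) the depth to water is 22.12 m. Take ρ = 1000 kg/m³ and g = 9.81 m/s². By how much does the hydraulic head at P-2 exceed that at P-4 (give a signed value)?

Δh ≈ 4.77 m

Pressure head at P-2: ψ = P/(ρg) = 628.7×1000 / (1000 × 9.81) = 64.09 m.
Total head at P-2: h = z + ψ = 477.11 + 64.09 = 541.20 m.
Total head at P-4: h = 558.55 − 22.12 = 536.43 m.
Head difference: h(P-2) − h(P-4) = 541.20 − 536.43 = 4.77 m.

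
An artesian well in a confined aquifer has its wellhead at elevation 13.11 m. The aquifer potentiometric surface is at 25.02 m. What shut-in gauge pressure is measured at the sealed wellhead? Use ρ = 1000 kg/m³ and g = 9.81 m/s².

P ≈ 117 kPa

Head above the cap: Δh = 25.02 − 13.11 = 11.91 m.
P = ρgΔh = 1000 × 9.81 × 11.91 = 116837 Pa ≈ 117 kPa.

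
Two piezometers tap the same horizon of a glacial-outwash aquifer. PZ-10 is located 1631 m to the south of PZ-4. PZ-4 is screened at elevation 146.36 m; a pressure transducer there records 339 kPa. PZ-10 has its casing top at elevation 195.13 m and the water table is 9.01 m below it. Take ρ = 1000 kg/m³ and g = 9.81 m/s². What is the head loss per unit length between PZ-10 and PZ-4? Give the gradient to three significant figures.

i ≈ 0.00319 m/m

Pressure head at PZ-4: ψ = P/(ρg) = 339×1000 / (1000 × 9.81) = 34.56 m.
Total head at PZ-4: h = z + ψ = 146.36 + 34.56 = 180.92 m.
Total head at PZ-10: h = 195.13 − 9.01 = 186.12 m.
Head difference: h(PZ-4) − h(PZ-10) = 180.92 − 186.12 = -5.20 m.
Hydraulic gradient: i = |Δh| / L = 5.20 / 1631 = 0.00319.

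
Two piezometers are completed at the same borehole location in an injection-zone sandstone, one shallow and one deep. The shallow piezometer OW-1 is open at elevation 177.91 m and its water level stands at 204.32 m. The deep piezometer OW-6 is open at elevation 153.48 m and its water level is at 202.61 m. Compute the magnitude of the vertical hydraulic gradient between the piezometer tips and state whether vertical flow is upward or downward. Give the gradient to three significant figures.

Total head at OW-1: h = 204.32 m (water level in the standpipe).
Total head at OW-6: h = 202.61 m.
Δh = h(OW-1) − h(OW-6) = 204.32 − 202.61 = 1.71 m.
Vertical separation Δz = 177.91 − 153.48 = 24.43 m.
|i_v| = |Δh| / Δz = 1.71 / 24.43 = 0.0700.
Head is higher in the shallow piezometer, so vertical flow is downward (recharge condition).

|i_v| ≈ 0.0700; vertical flow is downward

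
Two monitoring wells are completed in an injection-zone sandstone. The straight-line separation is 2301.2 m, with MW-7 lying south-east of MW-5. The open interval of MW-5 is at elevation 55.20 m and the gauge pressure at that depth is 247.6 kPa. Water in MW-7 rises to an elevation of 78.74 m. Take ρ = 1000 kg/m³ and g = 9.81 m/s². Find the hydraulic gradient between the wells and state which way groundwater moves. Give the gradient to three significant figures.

i ≈ 0.000739; groundwater flows toward the south-east

Pressure head at MW-5: ψ = P/(ρg) = 247.6×1000 / (1000 × 9.81) = 25.24 m.
Total head at MW-5: h = z + ψ = 55.20 + 25.24 = 80.44 m.
Total head at MW-7: h = 78.74 m (water level in the piezometer is the total head).
Head difference: h(MW-5) − h(MW-7) = 80.44 − 78.74 = 1.70 m.
Hydraulic gradient: i = |Δh| / L = 1.70 / 2301.2 = 0.000739.
Flow is from higher to lower head: from MW-5 toward MW-7, i.e. toward the south-east.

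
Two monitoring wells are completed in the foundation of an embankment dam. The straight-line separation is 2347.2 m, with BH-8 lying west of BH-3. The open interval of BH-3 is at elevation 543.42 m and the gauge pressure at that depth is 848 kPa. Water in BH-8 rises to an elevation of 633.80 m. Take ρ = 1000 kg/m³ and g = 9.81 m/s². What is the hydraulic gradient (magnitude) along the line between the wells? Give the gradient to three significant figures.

Pressure head at BH-3: ψ = P/(ρg) = 848×1000 / (1000 × 9.81) = 86.44 m.
Total head at BH-3: h = z + ψ = 543.42 + 86.44 = 629.86 m.
Total head at BH-8: h = 633.80 m (water level in the piezometer is the total head).
Head difference: h(BH-3) − h(BH-8) = 629.86 − 633.80 = -3.94 m.
Hydraulic gradient: i = |Δh| / L = 3.94 / 2347.2 = 0.00168.

i ≈ 0.00168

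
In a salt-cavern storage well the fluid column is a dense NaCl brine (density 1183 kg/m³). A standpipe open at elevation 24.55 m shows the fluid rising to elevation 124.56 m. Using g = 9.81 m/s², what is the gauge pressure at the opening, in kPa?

P ≈ 1160 kPa

Pressure head ψ = h − z = 124.56 − 24.55 = 100.01 m.
P = ρgψ = 1183 × 9.81 × 100.01 = 1160639 Pa ≈ 1160 kPa.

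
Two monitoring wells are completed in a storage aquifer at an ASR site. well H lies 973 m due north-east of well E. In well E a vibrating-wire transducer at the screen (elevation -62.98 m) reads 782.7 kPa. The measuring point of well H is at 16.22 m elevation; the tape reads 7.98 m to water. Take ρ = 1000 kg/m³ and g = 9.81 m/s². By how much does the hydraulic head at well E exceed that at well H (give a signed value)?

Pressure head at well E: ψ = P/(ρg) = 782.7×1000 / (1000 × 9.81) = 79.79 m.
Total head at well E: h = z + ψ = -62.98 + 79.79 = 16.81 m.
Total head at well H: h = 16.22 − 7.98 = 8.24 m.
Head difference: h(well E) − h(well H) = 16.81 − 8.24 = 8.57 m.

Δh ≈ 8.57 m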